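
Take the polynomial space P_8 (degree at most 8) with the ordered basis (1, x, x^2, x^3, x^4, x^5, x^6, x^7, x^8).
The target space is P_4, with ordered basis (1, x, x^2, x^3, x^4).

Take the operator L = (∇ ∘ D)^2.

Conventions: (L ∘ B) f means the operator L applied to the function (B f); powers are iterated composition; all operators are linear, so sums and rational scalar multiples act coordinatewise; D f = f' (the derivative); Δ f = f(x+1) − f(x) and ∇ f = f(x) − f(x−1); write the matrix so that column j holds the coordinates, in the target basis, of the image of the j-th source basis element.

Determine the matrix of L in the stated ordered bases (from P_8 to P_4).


the matrix is [[0, 0, 0, 0, 24, -120, 420, -1260, 3472]; [0, 0, 0, 0, 0, 120, -720, 2940, -10080]; [0, 0, 0, 0, 0, 0, 360, -2520, 11760]; [0, 0, 0, 0, 0, 0, 0, 840, -6720]; [0, 0, 0, 0, 0, 0, 0, 0, 1680]] (rows listed top to bottom)

image of 1: 0
image of x: 0
image of x^2: 0
image of x^3: 0
image of x^4: 24
image of x^5: 120x - 120
image of x^6: 360x^2 - 720x + 420
image of x^7: 840x^3 - 2520x^2 + 2940x - 1260
image of x^8: 1680x^4 - 6720x^3 + 11760x^2 - 10080x + 3472
each image's coordinates form column j of the matrix


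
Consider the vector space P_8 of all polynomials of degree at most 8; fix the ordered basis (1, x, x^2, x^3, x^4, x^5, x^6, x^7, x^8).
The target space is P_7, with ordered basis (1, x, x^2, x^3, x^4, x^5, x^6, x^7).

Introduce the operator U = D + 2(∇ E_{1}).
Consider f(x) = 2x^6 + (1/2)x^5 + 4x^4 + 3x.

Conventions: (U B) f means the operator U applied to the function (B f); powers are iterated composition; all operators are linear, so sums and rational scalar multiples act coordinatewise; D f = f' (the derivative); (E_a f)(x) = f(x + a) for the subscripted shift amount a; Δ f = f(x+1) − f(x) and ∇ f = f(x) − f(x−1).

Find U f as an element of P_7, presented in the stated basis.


g(x) = 36x^5 + (135/2)x^4 + 138x^3 + 118x^2 + 61x + 22

D f = 12x^5 + (5/2)x^4 + 16x^3 + 3
E_{1} f = 2x^6 + (25/2)x^5 + (73/2)x^4 + 61x^3 + 59x^2 + (67/2)x + 19/2
∇ E_{1} f = 12x^5 + (65/2)x^4 + 61x^3 + 59x^2 + (61/2)x + 19/2
(2(∇ E_{1})) f = 24x^5 + 65x^4 + 122x^3 + 118x^2 + 61x + 19
(D + 2(∇ E_{1})) f = 36x^5 + (135/2)x^4 + 138x^3 + 118x^2 + 61x + 22


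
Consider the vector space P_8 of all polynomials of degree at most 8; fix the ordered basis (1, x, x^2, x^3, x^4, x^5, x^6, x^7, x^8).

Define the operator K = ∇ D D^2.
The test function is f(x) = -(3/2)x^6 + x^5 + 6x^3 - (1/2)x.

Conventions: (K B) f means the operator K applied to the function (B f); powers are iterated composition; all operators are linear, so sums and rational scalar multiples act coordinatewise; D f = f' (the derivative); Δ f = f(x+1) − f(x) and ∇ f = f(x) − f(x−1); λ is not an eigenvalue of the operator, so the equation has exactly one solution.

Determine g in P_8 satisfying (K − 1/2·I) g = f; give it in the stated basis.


write g with unknown coordinates in the stated basis and equate coefficients in (K − 1/2·I) g = f
solving from the highest basis element down gives g = 3x^6 - 2x^5 - 12x^3 + 2160x^2 - 2639x + 960
check: K g = 1080x^2 - 1320x + 480
so K g − 1/2·g = -(3/2)x^6 + x^5 + 6x^3 - (1/2)x = f ✓

the result is g(x) = 3x^6 - 2x^5 - 12x^3 + 2160x^2 - 2639x + 960


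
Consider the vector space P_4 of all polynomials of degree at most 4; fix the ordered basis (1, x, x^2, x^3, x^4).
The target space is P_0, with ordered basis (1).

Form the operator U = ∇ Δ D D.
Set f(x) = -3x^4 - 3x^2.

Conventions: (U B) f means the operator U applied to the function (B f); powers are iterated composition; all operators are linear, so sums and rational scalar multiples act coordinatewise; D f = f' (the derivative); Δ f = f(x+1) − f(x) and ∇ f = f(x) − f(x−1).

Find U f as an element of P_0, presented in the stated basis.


the result is g(x) = -72

D f = -12x^3 - 6x
D D f = -36x^2 - 6
Δ D D f = -72x - 36
∇ (Δ D D) f = -72


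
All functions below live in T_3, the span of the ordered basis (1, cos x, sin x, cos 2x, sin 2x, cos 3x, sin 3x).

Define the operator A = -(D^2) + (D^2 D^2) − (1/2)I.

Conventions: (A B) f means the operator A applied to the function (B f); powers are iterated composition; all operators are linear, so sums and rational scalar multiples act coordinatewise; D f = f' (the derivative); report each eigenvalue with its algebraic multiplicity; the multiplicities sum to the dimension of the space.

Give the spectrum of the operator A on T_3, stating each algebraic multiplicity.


λ = -1/2 (multiplicity 1), λ = 3/2 (multiplicity 2), λ = 39/2 (multiplicity 2), λ = 179/2 (multiplicity 2)

image of 1: -1/2
image of cos x: (3/2)cos x
image of sin x: (3/2)sin x
image of cos 2x: (39/2)cos 2x
image of sin 2x: (39/2)sin 2x
image of cos 3x: (179/2)cos 3x
image of sin 3x: (179/2)sin 3x
the matrix is diagonal; its diagonal is (-1/2, 3/2, 3/2, 39/2, 39/2, 179/2, 179/2)
for a triangular matrix the eigenvalues are the diagonal entries, with algebraic multiplicity their repetition count


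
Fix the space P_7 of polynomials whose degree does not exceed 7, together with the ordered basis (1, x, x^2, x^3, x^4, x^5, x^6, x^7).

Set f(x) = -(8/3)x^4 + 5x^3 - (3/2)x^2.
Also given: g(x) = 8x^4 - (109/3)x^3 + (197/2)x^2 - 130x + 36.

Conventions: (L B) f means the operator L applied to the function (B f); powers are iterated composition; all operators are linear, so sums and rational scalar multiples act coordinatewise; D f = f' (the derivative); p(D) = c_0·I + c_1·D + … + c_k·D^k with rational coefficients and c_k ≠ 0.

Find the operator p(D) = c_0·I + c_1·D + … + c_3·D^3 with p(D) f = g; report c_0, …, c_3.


D^0 f = -(8/3)x^4 + 5x^3 - (3/2)x^2
D^1 f = -(32/3)x^3 + 15x^2 - 3x
D^2 f = -32x^2 + 30x - 3
D^3 f = -64x + 30
matching coefficients of g against c_0 f + c_1 Df + … from the top degree down determines the c_i
solution: c_0 = -3, c_1 = 2, c_2 = -2, c_3 = 1

p(D) = -3·I + 2·D − 2·D^2 + D^3, i.e. c_0 = -3, c_1 = 2, c_2 = -2, c_3 = 1


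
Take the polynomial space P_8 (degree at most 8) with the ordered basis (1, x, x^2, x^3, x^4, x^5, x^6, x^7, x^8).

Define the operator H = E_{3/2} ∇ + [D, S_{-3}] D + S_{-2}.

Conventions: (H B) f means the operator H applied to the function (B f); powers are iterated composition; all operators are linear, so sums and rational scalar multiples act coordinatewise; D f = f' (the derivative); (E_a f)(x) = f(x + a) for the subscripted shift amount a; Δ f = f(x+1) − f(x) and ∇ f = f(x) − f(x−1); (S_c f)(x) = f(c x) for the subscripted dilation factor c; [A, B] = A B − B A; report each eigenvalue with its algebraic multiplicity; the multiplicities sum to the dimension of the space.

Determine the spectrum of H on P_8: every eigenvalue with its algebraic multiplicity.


λ = -128 (multiplicity 1), λ = -32 (multiplicity 1), λ = -8 (multiplicity 1), λ = -2 (multiplicity 1), λ = 1 (multiplicity 1), λ = 4 (multiplicity 1), λ = 16 (multiplicity 1), λ = 64 (multiplicity 1), λ = 256 (multiplicity 1)

image of 1: 1
image of x: -2x + 1
image of x^2: 4x^2 + 2x - 6
image of x^3: -8x^3 + 3x^2 + 78x + 13/4
image of x^4: 16x^4 + 4x^3 - 420x^2 + 13x + 5
image of x^5: -32x^5 + 5x^4 + 2180x^3 + (65/2)x^2 + 25x + 121/16
image of x^6: 64x^6 + 6x^5 - 9690x^4 + 65x^3 + 75x^2 + (363/8)x + 91/8
image of x^7: -128x^7 + 7x^6 + 40866x^5 + (455/4)x^4 + 175x^3 + (2541/16)x^2 + (637/8)x + 1093/64
image of x^8: 256x^8 + 8x^7 - 163240x^6 + 182x^5 + 350x^4 + (847/2)x^3 + (637/2)x^2 + (1093/8)x + 205/8
the matrix is upper triangular; its diagonal is (1, -2, 4, -8, 16, -32, 64, -128, 256)
for a triangular matrix the eigenvalues are the diagonal entries, with algebraic multiplicity their repetition count


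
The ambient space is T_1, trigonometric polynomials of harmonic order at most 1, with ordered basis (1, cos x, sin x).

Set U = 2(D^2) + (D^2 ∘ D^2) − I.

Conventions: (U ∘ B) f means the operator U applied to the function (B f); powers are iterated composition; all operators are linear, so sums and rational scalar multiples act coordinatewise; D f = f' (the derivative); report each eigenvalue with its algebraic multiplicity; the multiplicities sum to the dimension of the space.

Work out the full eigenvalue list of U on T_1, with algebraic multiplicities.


image of 1: -1
image of cos x: -2cos x
image of sin x: -2sin x
the matrix is diagonal; its diagonal is (-1, -2, -2)
for a triangular matrix the eigenvalues are the diagonal entries, with algebraic multiplicity their repetition count

λ = -2 (multiplicity 2), λ = -1 (multiplicity 1)


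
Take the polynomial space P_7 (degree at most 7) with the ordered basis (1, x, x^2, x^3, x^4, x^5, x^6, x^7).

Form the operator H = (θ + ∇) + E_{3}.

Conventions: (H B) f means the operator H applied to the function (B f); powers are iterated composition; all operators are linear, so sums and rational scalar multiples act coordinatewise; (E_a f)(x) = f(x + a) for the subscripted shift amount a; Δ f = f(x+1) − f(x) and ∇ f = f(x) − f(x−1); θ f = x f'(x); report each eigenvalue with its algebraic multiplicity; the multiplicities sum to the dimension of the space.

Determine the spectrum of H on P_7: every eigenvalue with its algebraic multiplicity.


λ = 1 (multiplicity 1), λ = 2 (multiplicity 1), λ = 3 (multiplicity 1), λ = 4 (multiplicity 1), λ = 5 (multiplicity 1), λ = 6 (multiplicity 1), λ = 7 (multiplicity 1), λ = 8 (multiplicity 1)

image of 1: 1
image of x: 2x + 4
image of x^2: 3x^2 + 8x + 8
image of x^3: 4x^3 + 12x^2 + 24x + 28
image of x^4: 5x^4 + 16x^3 + 48x^2 + 112x + 80
image of x^5: 6x^5 + 20x^4 + 80x^3 + 280x^2 + 400x + 244
image of x^6: 7x^6 + 24x^5 + 120x^4 + 560x^3 + 1200x^2 + 1464x + 728
image of x^7: 8x^7 + 28x^6 + 168x^5 + 980x^4 + 2800x^3 + 5124x^2 + 5096x + 2188
the matrix is upper triangular; its diagonal is (1, 2, 3, 4, 5, 6, 7, 8)
for a triangular matrix the eigenvalues are the diagonal entries, with algebraic multiplicity their repetition count


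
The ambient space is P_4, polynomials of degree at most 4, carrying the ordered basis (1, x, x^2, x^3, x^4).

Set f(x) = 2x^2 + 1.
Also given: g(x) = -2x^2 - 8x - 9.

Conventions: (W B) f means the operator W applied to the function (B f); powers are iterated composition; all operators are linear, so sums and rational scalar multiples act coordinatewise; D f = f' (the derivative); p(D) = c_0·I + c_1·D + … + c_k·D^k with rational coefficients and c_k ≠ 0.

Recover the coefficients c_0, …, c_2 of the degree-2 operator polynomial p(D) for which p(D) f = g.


D^0 f = 2x^2 + 1
D^1 f = 4x
D^2 f = 4
matching coefficients of g against c_0 f + c_1 Df + … from the top degree down determines the c_i
solution: c_0 = -1, c_1 = -2, c_2 = -2

c_0 = -1, c_1 = -2, c_2 = -2


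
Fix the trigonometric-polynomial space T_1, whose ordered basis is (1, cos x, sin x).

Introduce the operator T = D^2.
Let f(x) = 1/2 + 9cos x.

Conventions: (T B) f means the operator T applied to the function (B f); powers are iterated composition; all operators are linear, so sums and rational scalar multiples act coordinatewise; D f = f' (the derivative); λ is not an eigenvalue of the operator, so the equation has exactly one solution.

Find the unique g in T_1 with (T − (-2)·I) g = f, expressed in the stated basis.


write g with unknown coordinates in the stated basis and equate coefficients in (T − (-2)·I) g = f
solving from the highest basis element down gives g = 1/4 + 9cos x
check: T g = -9cos x
so T g − (-2)·g = 1/2 + 9cos x = f ✓

the result is g(x) = 1/4 + 9cos x


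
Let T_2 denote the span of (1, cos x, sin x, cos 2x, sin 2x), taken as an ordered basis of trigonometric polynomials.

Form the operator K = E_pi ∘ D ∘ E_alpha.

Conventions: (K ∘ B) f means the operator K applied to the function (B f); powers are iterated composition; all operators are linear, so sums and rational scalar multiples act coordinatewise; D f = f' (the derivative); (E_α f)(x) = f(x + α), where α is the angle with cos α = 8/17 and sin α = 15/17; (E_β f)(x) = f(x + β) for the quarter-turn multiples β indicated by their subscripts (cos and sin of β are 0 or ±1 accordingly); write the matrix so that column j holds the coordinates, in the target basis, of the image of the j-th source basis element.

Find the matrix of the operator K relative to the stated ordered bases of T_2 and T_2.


the matrix is [[0, 0, 0, 0, 0]; [0, 15/17, -8/17, 0, 0]; [0, 8/17, 15/17, 0, 0]; [0, 0, 0, -480/289, -322/289]; [0, 0, 0, 322/289, -480/289]] (rows listed top to bottom)

image of 1: 0
image of cos x: (15/17)cos x + (8/17)sin x
image of sin x: -(8/17)cos x + (15/17)sin x
image of cos 2x: -(480/289)cos 2x + (322/289)sin 2x
image of sin 2x: -(322/289)cos 2x - (480/289)sin 2x
each image's coordinates form column j of the matrix


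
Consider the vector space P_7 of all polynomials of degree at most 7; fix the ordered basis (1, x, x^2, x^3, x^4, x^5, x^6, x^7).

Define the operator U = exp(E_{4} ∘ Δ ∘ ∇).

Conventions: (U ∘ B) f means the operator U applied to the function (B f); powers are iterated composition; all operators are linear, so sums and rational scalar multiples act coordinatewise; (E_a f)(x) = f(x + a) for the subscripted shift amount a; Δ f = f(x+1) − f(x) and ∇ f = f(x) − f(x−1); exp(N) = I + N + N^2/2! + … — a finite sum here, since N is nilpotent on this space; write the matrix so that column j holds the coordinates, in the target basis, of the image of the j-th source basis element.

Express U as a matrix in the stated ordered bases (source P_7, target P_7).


the matrix is [[1, 0, 2, 24, 206, 1800, 19862, 276024]; [0, 1, 0, 6, 96, 1030, 10800, 139034]; [0, 0, 1, 0, 12, 240, 3090, 37800]; [0, 0, 0, 1, 0, 20, 480, 7210]; [0, 0, 0, 0, 1, 0, 30, 840]; [0, 0, 0, 0, 0, 1, 0, 42]; [0, 0, 0, 0, 0, 0, 1, 0]; [0, 0, 0, 0, 0, 0, 0, 1]] (rows listed top to bottom)

image of 1: 1
image of x: x
image of x^2: x^2 + 2
image of x^3: x^3 + 6x + 24
image of x^4: x^4 + 12x^2 + 96x + 206
image of x^5: x^5 + 20x^3 + 240x^2 + 1030x + 1800
image of x^6: x^6 + 30x^4 + 480x^3 + 3090x^2 + 10800x + 19862
image of x^7: x^7 + 42x^5 + 840x^4 + 7210x^3 + 37800x^2 + 139034x + 276024
each image's coordinates form column j of the matrix


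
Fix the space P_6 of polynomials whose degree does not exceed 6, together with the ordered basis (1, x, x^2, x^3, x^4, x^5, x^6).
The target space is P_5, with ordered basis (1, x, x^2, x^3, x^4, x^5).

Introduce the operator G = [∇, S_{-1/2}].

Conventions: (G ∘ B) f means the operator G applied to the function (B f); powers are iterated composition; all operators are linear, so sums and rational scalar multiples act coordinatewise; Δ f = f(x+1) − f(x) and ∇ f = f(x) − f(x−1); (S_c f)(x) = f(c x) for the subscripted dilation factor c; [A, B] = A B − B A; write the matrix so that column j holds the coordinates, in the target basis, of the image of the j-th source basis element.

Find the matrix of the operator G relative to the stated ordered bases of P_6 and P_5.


image of 1: 0
image of x: -3/2
image of x^2: (3/2)x + 3/4
image of x^3: -(9/8)x^2 - (9/8)x - 9/8
image of x^4: (3/4)x^3 + (9/8)x^2 + (9/4)x + 15/16
image of x^5: -(15/32)x^4 - (15/16)x^3 - (45/16)x^2 - (75/32)x - 33/32
image of x^6: (9/32)x^5 + (45/64)x^4 + (45/16)x^3 + (225/64)x^2 + (99/32)x + 63/64
each image's coordinates form column j of the matrix

the matrix is [[0, -3/2, 3/4, -9/8, 15/16, -33/32, 63/64]; [0, 0, 3/2, -9/8, 9/4, -75/32, 99/32]; [0, 0, 0, -9/8, 9/8, -45/16, 225/64]; [0, 0, 0, 0, 3/4, -15/16, 45/16]; [0, 0, 0, 0, 0, -15/32, 45/64]; [0, 0, 0, 0, 0, 0, 9/32]] (rows listed top to bottom)


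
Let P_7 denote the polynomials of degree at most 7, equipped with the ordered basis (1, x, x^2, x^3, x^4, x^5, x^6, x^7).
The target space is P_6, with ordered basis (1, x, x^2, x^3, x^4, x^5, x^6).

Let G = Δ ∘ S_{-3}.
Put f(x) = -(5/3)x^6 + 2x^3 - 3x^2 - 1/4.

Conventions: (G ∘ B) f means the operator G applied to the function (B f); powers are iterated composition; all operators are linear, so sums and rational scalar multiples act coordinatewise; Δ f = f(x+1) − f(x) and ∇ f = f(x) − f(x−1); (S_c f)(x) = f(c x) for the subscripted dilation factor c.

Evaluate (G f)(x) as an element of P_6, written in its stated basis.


the result is g(x) = -7290x^5 - 18225x^4 - 24300x^3 - 18387x^2 - 7506x - 1296

S_{-3} f = -1215x^6 - 54x^3 - 27x^2 - 1/4
Δ S_{-3} f = -7290x^5 - 18225x^4 - 24300x^3 - 18387x^2 - 7506x - 1296


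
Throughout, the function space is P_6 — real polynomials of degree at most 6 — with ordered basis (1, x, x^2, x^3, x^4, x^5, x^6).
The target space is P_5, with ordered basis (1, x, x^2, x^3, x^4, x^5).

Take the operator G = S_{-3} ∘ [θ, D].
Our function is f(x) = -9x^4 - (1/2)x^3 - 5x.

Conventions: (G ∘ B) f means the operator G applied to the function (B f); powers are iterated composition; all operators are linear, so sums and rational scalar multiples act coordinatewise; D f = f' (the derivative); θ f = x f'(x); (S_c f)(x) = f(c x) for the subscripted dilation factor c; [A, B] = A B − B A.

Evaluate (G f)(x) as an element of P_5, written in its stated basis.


the image equals g(x) = -972x^3 + (27/2)x^2 + 5

D f = -36x^3 - (3/2)x^2 - 5
θ D f = -108x^3 - 3x^2
θ f = -36x^4 - (3/2)x^3 - 5x
D θ f = -144x^3 - (9/2)x^2 - 5
[θ, D] f = 36x^3 + (3/2)x^2 + 5
S_{-3} [θ, D] f = -972x^3 + (27/2)x^2 + 5


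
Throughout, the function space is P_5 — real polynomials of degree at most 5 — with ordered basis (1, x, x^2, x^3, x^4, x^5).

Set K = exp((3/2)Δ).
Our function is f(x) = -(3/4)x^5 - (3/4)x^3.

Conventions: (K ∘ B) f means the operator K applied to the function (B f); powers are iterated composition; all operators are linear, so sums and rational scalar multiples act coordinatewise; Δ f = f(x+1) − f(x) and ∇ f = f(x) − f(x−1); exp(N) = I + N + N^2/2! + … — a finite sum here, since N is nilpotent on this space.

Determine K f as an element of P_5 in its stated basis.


order-1 term: -(45/8)x^4 - (45/4)x^3 - (117/8)x^2 - 9x - 9/4
order-2 term: -(135/8)x^3 - (405/8)x^2 - (513/8)x - 243/8
order-3 term: -(405/16)x^2 - (1215/16)x - 1053/16
order-4 term: -(1215/64)x - 1215/32
order-5 term: -729/128
the series for exp((3/2)Δ) f terminates at order 5
exp((3/2)Δ) f = -(3/4)x^5 - (45/8)x^4 - (231/8)x^3 - (1449/16)x^2 - (10755/64)x - 18189/128

the result is g(x) = -(3/4)x^5 - (45/8)x^4 - (231/8)x^3 - (1449/16)x^2 - (10755/64)x - 18189/128


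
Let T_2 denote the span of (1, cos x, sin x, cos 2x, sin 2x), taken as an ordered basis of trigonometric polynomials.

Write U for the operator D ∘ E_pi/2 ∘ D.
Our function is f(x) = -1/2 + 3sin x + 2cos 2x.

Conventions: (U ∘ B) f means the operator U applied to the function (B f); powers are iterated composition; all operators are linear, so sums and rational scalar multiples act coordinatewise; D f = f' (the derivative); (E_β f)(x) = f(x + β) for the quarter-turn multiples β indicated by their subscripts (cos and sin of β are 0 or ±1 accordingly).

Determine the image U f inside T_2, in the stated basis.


the result is g(x) = -3cos x + 8cos 2x

D f = 3cos x - 4sin 2x
E_pi/2 D f = -3sin x + 4sin 2x
D (E_pi/2 ∘ D) f = -3cos x + 8cos 2x


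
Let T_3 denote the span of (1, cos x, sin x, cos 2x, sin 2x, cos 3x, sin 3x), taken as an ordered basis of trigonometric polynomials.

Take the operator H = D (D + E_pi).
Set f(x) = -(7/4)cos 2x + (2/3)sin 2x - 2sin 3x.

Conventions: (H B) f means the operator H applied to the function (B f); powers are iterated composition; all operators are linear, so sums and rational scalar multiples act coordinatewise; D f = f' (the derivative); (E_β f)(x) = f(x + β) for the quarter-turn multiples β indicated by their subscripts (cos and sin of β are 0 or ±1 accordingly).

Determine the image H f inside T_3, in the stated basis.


D f = (4/3)cos 2x + (7/2)sin 2x - 6cos 3x
E_pi f = -(7/4)cos 2x + (2/3)sin 2x + 2sin 3x
(D + E_pi) f = -(5/12)cos 2x + (25/6)sin 2x - 6cos 3x + 2sin 3x
D (D + E_pi) f = (25/3)cos 2x + (5/6)sin 2x + 6cos 3x + 18sin 3x

the image equals g(x) = (25/3)cos 2x + (5/6)sin 2x + 6cos 3x + 18sin 3x


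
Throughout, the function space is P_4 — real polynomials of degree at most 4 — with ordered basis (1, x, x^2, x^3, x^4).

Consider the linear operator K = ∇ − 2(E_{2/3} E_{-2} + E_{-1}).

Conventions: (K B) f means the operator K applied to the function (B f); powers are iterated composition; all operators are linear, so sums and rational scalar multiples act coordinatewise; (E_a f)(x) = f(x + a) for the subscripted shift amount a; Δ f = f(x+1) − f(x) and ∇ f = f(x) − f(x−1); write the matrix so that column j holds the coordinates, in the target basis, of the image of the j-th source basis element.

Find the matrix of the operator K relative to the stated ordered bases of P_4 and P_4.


image of 1: -4
image of x: -4x + 17/3
image of x^2: -4x^2 + (34/3)x - 59/9
image of x^3: -4x^3 + 17x^2 - (59/3)x + 209/27
image of x^4: -4x^4 + (68/3)x^3 - (118/3)x^2 + (836/27)x - 755/81
each image's coordinates form column j of the matrix

the matrix is [[-4, 17/3, -59/9, 209/27, -755/81]; [0, -4, 34/3, -59/3, 836/27]; [0, 0, -4, 17, -118/3]; [0, 0, 0, -4, 68/3]; [0, 0, 0, 0, -4]] (rows listed top to bottom)


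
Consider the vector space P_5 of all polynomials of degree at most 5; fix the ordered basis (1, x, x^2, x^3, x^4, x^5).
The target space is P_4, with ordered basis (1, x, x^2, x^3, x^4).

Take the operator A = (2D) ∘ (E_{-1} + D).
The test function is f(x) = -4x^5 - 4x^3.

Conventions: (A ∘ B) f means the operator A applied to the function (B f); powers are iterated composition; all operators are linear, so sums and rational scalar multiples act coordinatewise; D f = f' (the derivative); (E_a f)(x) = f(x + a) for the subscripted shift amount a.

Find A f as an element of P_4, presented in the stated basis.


the result is g(x) = -40x^4 - 264x^2 + 160x - 64

E_{-1} f = -4x^5 + 20x^4 - 44x^3 + 52x^2 - 32x + 8
D f = -20x^4 - 12x^2
(E_{-1} + D) f = -4x^5 - 44x^3 + 40x^2 - 32x + 8
D (E_{-1} + D) f = -20x^4 - 132x^2 + 80x - 32
(2D) (E_{-1} + D) f = -40x^4 - 264x^2 + 160x - 64


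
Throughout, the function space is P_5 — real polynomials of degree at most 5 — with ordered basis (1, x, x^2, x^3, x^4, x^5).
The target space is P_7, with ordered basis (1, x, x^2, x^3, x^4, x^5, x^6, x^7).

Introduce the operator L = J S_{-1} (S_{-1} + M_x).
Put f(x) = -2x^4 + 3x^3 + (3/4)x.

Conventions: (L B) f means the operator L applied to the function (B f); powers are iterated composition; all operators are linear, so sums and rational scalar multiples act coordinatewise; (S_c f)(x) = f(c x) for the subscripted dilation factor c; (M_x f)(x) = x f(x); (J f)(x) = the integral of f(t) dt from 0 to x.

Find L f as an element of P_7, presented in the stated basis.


S_{-1} f = -2x^4 - 3x^3 - (3/4)x
M_x f = -2x^5 + 3x^4 + (3/4)x^2
(S_{-1} + M_x) f = -2x^5 + x^4 - 3x^3 + (3/4)x^2 - (3/4)x
S_{-1} (S_{-1} + M_x) f = 2x^5 + x^4 + 3x^3 + (3/4)x^2 + (3/4)x
J S_{-1} (S_{-1} + M_x) f = (1/3)x^6 + (1/5)x^5 + (3/4)x^4 + (1/4)x^3 + (3/8)x^2

g(x) = (1/3)x^6 + (1/5)x^5 + (3/4)x^4 + (1/4)x^3 + (3/8)x^2


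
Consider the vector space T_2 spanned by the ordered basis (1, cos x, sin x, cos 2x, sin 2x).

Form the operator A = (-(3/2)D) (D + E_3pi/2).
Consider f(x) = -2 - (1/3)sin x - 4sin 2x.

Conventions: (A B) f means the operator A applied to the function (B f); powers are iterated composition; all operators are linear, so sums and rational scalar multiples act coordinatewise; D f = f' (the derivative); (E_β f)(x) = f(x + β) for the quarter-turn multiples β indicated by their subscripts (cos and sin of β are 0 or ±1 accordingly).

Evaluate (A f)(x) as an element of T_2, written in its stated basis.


D f = -(1/3)cos x - 8cos 2x
E_3pi/2 f = -2 + (1/3)cos x + 4sin 2x
(D + E_3pi/2) f = -2 - 8cos 2x + 4sin 2x
D (D + E_3pi/2) f = 8cos 2x + 16sin 2x
(-(3/2)D) (D + E_3pi/2) f = -12cos 2x - 24sin 2x

g(x) = -12cos 2x - 24sin 2x


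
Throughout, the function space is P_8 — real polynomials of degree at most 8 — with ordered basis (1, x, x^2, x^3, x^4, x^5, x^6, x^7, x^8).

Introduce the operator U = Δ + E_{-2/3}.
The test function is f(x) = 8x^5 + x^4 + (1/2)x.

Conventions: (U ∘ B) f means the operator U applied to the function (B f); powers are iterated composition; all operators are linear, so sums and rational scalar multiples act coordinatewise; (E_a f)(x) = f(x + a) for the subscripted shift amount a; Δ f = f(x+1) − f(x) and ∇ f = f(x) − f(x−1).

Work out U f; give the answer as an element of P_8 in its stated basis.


g(x) = 8x^5 + (43/3)x^4 + (1052/9)x^3 + (1754/27)x^2 + (8297/162)x + 4039/486

Δ f = 40x^4 + 84x^3 + 86x^2 + 44x + 19/2
E_{-2/3} f = 8x^5 - (77/3)x^4 + (296/9)x^3 - (568/27)x^2 + (1169/162)x - 289/243
(Δ + E_{-2/3}) f = 8x^5 + (43/3)x^4 + (1052/9)x^3 + (1754/27)x^2 + (8297/162)x + 4039/486


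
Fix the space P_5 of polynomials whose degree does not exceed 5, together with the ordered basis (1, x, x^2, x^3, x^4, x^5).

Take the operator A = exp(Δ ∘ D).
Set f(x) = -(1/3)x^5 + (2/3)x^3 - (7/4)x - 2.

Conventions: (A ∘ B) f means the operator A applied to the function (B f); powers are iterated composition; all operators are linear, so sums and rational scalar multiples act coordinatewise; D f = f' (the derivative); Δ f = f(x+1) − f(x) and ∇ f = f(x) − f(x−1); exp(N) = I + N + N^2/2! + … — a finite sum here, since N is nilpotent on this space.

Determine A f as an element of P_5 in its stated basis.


g(x) = -(1/3)x^5 - 6x^3 - 10x^2 - (293/12)x - 65/3

order-1 term: -(20/3)x^3 - 10x^2 - (8/3)x + 1/3
order-2 term: -20x - 20
the series for exp(Δ ∘ D) f terminates at order 2
exp(Δ ∘ D) f = -(1/3)x^5 - 6x^3 - 10x^2 - (293/12)x - 65/3


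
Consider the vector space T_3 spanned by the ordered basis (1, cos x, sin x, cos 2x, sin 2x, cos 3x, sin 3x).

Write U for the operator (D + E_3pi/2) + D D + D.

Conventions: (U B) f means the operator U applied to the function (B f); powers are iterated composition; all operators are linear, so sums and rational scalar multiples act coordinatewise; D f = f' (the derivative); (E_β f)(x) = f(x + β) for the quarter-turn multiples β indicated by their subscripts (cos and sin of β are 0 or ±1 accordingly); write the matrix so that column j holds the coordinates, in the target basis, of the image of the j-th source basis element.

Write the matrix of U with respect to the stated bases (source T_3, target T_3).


the matrix is [[1, 0, 0, 0, 0, 0, 0]; [0, -1, 1, 0, 0, 0, 0]; [0, -1, -1, 0, 0, 0, 0]; [0, 0, 0, -5, 4, 0, 0]; [0, 0, 0, -4, -5, 0, 0]; [0, 0, 0, 0, 0, -9, 7]; [0, 0, 0, 0, 0, -7, -9]] (rows listed top to bottom)

image of 1: 1
image of cos x: -cos x - sin x
image of sin x: cos x - sin x
image of cos 2x: -5cos 2x - 4sin 2x
image of sin 2x: 4cos 2x - 5sin 2x
image of cos 3x: -9cos 3x - 7sin 3x
image of sin 3x: 7cos 3x - 9sin 3x
each image's coordinates form column j of the matrix


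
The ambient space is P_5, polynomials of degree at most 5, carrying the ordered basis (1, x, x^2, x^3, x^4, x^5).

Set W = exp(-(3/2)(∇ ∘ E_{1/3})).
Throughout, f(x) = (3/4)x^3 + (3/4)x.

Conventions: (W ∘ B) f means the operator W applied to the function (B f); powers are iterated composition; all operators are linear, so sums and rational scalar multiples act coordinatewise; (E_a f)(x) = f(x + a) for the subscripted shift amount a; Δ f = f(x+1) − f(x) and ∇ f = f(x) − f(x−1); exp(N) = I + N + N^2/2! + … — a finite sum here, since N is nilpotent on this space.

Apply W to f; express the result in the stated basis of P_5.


order-1 term: -(27/8)x^2 + (9/8)x - 3/2
order-2 term: (81/16)x - 27/16
order-3 term: -81/32
the series for exp(-(3/2)(∇ ∘ E_{1/3})) f terminates at order 3
exp(-(3/2)(∇ ∘ E_{1/3})) f = (3/4)x^3 - (27/8)x^2 + (111/16)x - 183/32

the image equals g(x) = (3/4)x^3 - (27/8)x^2 + (111/16)x - 183/32


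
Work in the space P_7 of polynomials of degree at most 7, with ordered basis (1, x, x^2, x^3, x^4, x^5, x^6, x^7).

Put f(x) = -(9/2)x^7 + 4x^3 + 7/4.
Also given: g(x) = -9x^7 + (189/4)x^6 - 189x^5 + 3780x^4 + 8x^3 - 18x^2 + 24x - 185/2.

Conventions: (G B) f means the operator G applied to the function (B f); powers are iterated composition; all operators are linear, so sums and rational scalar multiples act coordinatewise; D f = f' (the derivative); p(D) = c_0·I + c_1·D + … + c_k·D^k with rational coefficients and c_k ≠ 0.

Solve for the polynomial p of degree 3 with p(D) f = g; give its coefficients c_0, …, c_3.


p(D) = 2·I − (3/2)·D + D^2 − 4·D^3, i.e. c_0 = 2, c_1 = -3/2, c_2 = 1, c_3 = -4

D^0 f = -(9/2)x^7 + 4x^3 + 7/4
D^1 f = -(63/2)x^6 + 12x^2
D^2 f = -189x^5 + 24x
D^3 f = -945x^4 + 24
matching coefficients of g against c_0 f + c_1 Df + … from the top degree down determines the c_i
solution: c_0 = 2, c_1 = -3/2, c_2 = 1, c_3 = -4


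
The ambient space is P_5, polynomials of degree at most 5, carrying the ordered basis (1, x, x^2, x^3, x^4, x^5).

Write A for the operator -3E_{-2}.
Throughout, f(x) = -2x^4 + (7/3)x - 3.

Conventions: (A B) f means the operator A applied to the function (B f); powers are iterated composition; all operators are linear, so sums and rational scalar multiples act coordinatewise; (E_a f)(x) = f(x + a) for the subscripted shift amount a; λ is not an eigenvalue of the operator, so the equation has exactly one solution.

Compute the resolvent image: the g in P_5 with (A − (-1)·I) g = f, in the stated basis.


write g with unknown coordinates in the stated basis and equate coefficients in (A − (-1)·I) g = f
solving from the highest basis element down gives g = x^4 + 12x^3 + 72x^2 + (1577/6)x + 478
check: A g = -3x^4 - 12x^3 - 72x^2 - (521/2)x - 481
so A g − (-1)·g = -2x^4 + (7/3)x - 3 = f ✓

the image equals g(x) = x^4 + 12x^3 + 72x^2 + (1577/6)x + 478


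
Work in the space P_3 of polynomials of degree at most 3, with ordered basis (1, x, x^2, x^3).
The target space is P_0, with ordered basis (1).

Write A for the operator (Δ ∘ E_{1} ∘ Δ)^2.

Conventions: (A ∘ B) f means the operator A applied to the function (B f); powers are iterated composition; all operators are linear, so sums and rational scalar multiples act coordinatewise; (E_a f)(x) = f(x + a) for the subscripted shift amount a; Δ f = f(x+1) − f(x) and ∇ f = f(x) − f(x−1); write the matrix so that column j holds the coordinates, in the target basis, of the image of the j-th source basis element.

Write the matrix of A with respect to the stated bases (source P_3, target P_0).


image of 1: 0
image of x: 0
image of x^2: 0
image of x^3: 0
each image's coordinates form column j of the matrix

the matrix is [[0, 0, 0, 0]] (rows listed top to bottom)


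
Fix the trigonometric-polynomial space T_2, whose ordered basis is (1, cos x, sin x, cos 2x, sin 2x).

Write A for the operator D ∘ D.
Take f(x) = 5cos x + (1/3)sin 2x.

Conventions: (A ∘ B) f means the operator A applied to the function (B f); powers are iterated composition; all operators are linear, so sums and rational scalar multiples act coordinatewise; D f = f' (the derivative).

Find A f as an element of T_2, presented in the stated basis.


D f = -5sin x + (2/3)cos 2x
D D f = -5cos x - (4/3)sin 2x

the result is g(x) = -5cos x - (4/3)sin 2x


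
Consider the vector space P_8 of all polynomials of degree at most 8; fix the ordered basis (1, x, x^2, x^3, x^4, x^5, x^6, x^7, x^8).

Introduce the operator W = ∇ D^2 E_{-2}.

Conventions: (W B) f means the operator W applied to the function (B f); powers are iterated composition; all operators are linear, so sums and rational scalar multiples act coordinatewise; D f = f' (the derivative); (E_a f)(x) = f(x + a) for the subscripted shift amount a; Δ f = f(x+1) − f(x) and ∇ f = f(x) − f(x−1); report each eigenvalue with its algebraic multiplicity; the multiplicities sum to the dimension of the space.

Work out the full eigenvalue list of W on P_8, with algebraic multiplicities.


image of 1: 0
image of x: 0
image of x^2: 0
image of x^3: 6
image of x^4: 24x - 60
image of x^5: 60x^2 - 300x + 380
image of x^6: 120x^3 - 900x^2 + 2280x - 1950
image of x^7: 210x^4 - 2100x^3 + 7980x^2 - 13650x + 8862
image of x^8: 336x^5 - 4200x^4 + 21280x^3 - 54600x^2 + 70896x - 37240
the matrix is upper triangular; its diagonal is (0, 0, 0, 0, 0, 0, 0, 0, 0)
for a triangular matrix the eigenvalues are the diagonal entries, with algebraic multiplicity their repetition count

λ = 0 (multiplicity 9)


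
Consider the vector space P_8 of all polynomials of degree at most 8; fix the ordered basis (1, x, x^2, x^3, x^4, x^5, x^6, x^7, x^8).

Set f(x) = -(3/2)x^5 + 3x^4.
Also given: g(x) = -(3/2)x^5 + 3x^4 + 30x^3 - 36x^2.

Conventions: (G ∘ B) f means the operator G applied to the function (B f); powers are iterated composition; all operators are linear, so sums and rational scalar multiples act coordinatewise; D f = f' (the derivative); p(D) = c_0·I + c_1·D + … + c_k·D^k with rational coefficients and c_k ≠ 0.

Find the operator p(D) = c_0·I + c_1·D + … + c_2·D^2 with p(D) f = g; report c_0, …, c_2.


p(D) = I − D^2, i.e. c_0 = 1, c_1 = 0, c_2 = -1

D^0 f = -(3/2)x^5 + 3x^4
D^1 f = -(15/2)x^4 + 12x^3
D^2 f = -30x^3 + 36x^2
matching coefficients of g against c_0 f + c_1 Df + … from the top degree down determines the c_i
solution: c_0 = 1, c_1 = 0, c_2 = -1


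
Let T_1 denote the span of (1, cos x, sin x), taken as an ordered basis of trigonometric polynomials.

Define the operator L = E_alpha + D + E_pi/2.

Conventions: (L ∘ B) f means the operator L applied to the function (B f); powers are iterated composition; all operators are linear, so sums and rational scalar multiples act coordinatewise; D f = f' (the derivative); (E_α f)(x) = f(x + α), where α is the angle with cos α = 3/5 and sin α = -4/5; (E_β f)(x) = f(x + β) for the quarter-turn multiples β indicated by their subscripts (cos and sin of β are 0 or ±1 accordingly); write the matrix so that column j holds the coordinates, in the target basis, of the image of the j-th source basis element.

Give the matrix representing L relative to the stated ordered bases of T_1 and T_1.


the matrix is [[2, 0, 0]; [0, 3/5, 6/5]; [0, -6/5, 3/5]] (rows listed top to bottom)

image of 1: 2
image of cos x: (3/5)cos x - (6/5)sin x
image of sin x: (6/5)cos x + (3/5)sin x
each image's coordinates form column j of the matrix


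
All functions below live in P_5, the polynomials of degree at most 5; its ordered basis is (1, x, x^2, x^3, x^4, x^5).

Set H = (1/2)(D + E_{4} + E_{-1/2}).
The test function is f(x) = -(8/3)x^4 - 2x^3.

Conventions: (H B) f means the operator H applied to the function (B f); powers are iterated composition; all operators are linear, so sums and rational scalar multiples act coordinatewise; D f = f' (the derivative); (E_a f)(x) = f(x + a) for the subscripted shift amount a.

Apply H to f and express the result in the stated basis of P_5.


D f = -(32/3)x^3 - 6x^2
E_{4} f = -(8/3)x^4 - (134/3)x^3 - 280x^2 - (2336/3)x - 2432/3
E_{-1/2} f = -(8/3)x^4 + (10/3)x^3 - x^2 - (1/6)x + 1/12
(D + E_{4} + E_{-1/2}) f = -(16/3)x^4 - 52x^3 - 287x^2 - (4673/6)x - 9727/12
((1/2)(D + E_{4} + E_{-1/2})) f = -(8/3)x^4 - 26x^3 - (287/2)x^2 - (4673/12)x - 9727/24

the result is g(x) = -(8/3)x^4 - 26x^3 - (287/2)x^2 - (4673/12)x - 9727/24


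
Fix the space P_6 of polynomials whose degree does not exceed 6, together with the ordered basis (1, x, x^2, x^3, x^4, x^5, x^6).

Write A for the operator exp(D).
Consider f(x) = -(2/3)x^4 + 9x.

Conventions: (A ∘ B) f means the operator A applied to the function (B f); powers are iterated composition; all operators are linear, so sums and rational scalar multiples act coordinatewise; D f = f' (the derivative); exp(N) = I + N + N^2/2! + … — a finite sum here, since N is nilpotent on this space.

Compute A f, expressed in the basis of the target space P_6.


the image equals g(x) = -(2/3)x^4 - (8/3)x^3 - 4x^2 + (19/3)x + 25/3

order-1 term: -(8/3)x^3 + 9
order-2 term: -4x^2
order-3 term: -(8/3)x
order-4 term: -2/3
the series for exp(D) f terminates at order 4
exp(D) f = -(2/3)x^4 - (8/3)x^3 - 4x^2 + (19/3)x + 25/3


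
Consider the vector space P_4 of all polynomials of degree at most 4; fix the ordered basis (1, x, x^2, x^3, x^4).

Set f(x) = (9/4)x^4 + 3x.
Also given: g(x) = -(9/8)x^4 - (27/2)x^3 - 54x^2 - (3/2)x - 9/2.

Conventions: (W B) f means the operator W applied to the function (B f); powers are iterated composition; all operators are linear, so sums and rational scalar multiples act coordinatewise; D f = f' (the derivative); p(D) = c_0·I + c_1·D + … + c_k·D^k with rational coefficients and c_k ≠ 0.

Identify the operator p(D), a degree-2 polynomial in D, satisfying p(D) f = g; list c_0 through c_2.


c_0 = -1/2, c_1 = -3/2, c_2 = -2

D^0 f = (9/4)x^4 + 3x
D^1 f = 9x^3 + 3
D^2 f = 27x^2
matching coefficients of g against c_0 f + c_1 Df + … from the top degree down determines the c_i
solution: c_0 = -1/2, c_1 = -3/2, c_2 = -2


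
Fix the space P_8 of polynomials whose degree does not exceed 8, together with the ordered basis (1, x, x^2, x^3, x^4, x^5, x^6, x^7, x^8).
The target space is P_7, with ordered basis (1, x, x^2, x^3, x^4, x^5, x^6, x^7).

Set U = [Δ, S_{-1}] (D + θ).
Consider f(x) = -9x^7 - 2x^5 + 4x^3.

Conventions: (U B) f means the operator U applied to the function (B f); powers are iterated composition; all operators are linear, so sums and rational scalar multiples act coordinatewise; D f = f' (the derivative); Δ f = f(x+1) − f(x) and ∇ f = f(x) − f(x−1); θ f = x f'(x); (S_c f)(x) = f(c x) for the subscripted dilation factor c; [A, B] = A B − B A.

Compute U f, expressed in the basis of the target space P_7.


D f = -63x^6 - 10x^4 + 12x^2
θ f = -63x^7 - 10x^5 + 12x^3
(D + θ) f = -63x^7 - 63x^6 - 10x^5 - 10x^4 + 12x^3 + 12x^2
S_{-1} (D + θ) f = 63x^7 - 63x^6 + 10x^5 - 10x^4 - 12x^3 + 12x^2
Δ S_{-1} (D + θ) f = 441x^6 + 945x^5 + 1310x^4 + 1005x^3 + 382x^2 + 61x
Δ (D + θ) f = -441x^6 - 1701x^5 - 3200x^4 - 3605x^3 - 2392x^2 - 849x - 122
S_{-1} Δ (D + θ) f = -441x^6 + 1701x^5 - 3200x^4 + 3605x^3 - 2392x^2 + 849x - 122
[Δ, S_{-1}] (D + θ) f = 882x^6 - 756x^5 + 4510x^4 - 2600x^3 + 2774x^2 - 788x + 122

the image equals g(x) = 882x^6 - 756x^5 + 4510x^4 - 2600x^3 + 2774x^2 - 788x + 122


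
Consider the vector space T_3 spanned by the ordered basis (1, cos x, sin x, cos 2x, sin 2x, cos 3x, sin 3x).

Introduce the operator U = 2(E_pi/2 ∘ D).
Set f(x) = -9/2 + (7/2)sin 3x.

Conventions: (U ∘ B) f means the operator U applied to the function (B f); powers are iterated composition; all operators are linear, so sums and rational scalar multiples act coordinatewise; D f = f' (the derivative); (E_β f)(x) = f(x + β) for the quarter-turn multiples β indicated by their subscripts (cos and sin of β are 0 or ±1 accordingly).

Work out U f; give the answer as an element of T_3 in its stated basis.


D f = (21/2)cos 3x
E_pi/2 D f = (21/2)sin 3x
(2(E_pi/2 ∘ D)) f = 21sin 3x

g(x) = 21sin 3x


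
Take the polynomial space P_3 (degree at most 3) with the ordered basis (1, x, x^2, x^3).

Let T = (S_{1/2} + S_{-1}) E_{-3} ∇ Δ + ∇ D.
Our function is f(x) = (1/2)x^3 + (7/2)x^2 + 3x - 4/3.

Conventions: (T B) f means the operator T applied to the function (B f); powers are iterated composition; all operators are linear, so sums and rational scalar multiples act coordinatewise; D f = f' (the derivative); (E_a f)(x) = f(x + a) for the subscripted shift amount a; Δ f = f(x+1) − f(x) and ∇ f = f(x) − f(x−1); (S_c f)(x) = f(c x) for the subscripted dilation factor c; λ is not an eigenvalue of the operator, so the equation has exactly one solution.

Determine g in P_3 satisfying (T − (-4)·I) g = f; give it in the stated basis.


the image equals g(x) = (1/8)x^3 + (7/8)x^2 + (21/32)x - 41/96

write g with unknown coordinates in the stated basis and equate coefficients in (T − (-4)·I) g = f
solving from the highest basis element down gives g = (1/8)x^3 + (7/8)x^2 + (21/32)x - 41/96
check: T g = (3/8)x + 3/8
so T g − (-4)·g = (1/2)x^3 + (7/2)x^2 + 3x - 4/3 = f ✓
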